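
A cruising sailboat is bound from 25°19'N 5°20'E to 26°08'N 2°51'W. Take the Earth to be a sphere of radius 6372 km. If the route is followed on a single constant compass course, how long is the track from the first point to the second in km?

825 km

Δψ = ln[tan(π/4+φ₂/2)/tan(π/4+φ₁/2)] = +0.0158;  Δφ = +0.0143 rad,  Δλ = -0.1428 rad
q = Δφ/Δψ = 0.9009
d = R·√(Δφ² + q²Δλ²) = 6372·0.12946 = 825 km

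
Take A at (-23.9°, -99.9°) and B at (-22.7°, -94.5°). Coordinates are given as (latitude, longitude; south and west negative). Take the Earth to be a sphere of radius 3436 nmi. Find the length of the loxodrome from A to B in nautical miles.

Δψ = ln[tan(π/4+φ₂/2)/tan(π/4+φ₁/2)] = +0.0228;  Δφ = +0.0209 rad,  Δλ = +0.0942 rad
q = Δφ/Δψ = 0.9184
d = R·√(Δφ² + q²Δλ²) = 3436·0.08906 = 306 nmi

306 nmi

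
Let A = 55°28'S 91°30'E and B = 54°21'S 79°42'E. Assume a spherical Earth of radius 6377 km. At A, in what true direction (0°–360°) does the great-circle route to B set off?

θ = atan2( sin Δλ·cos φ₂ ,  cos φ₁ sin φ₂ − sin φ₁ cos φ₂ cos Δλ )
  = atan2(-0.1192, +0.0093) = 274.48°

274.5°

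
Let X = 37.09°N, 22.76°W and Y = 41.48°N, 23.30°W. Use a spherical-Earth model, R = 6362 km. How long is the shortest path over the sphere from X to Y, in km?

cos σ = sin φ₁ sin φ₂ + cos φ₁ cos φ₂ cos Δλ
      = sin(37.09°)sin(41.48°) + cos(37.09°)cos(41.48°)cos(-0.54°) = 0.9970
σ = 4.410° → d = Rσ = 6362·0.07697 = 490 km

490 km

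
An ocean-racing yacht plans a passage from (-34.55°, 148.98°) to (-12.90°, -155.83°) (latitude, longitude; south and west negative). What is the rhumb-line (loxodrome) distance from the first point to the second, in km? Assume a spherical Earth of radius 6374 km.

Rhumb course C = atan2(Δλ, Δψ) with Δψ = ln[tan(π/4+φ₂/2)/tan(π/4+φ₁/2)] = +0.4162, Δλ = +0.9632 → C = 66.63°
d = R·|Δφ| / |cos C| = 6374·0.37786 / 0.39664 = 6072 km

6072 km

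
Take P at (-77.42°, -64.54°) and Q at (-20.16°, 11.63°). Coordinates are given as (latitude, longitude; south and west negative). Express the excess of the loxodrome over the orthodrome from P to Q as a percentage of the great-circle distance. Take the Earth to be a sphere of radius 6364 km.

4.8%

Great circle: σ = 1.1753 rad → d_gc = Rσ = 7479.8 km
Rhumb: Δφ = +0.9994, Δλ = +1.3294, Δψ = +1.8459, q = Δφ/Δψ = 0.5414 → d_rh = R√(Δφ²+q²Δλ²) = 7837.8 km
Excess = (7837.8 − 7479.8) / 7479.8 = 358.0 / 7479.8 = 4.79% ≈ 4.8%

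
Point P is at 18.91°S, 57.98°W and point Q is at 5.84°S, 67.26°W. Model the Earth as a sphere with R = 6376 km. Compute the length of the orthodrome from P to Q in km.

Haversine: a = sin²(Δφ/2)+cos φ₁ cos φ₂ sin²(Δλ/2) = 0.01911;  σ = 2·atan2(√a,√(1−a))
σ = 15.892° → d = Rσ = 6376·0.27738 = 1769 km

1769 km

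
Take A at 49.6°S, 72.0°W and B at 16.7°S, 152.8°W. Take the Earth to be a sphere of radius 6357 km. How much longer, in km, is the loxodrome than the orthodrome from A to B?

Great circle: cos σ = sin φ₁ sin φ₂ + cos φ₁ cos φ₂ cos Δλ,  σ = 1.2471 rad → d_gc = 7927.7 km
Rhumb line: Δψ = +0.7042, q = Δφ/Δψ = 0.8154, d_rh = R√(Δφ²+q²Δλ²) = 8170.9 km
Excess = 8170.9 − 7927.7 = 243.2 ≈ 243 km

243 km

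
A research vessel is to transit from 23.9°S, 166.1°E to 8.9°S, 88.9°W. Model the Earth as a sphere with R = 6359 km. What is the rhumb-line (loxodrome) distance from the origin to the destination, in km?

11265 km

Δψ = ln[tan(π/4+φ₂/2)/tan(π/4+φ₁/2)] = +0.2738;  Δφ = +0.2618 rad,  Δλ = +1.8326 rad
q = Δφ/Δψ = 0.9561
d = R·√(Δφ² + q²Δλ²) = 6359·1.77158 = 11265 km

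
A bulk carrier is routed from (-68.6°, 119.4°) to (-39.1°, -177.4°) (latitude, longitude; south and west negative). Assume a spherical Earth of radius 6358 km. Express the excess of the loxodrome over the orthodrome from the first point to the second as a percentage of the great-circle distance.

Great circle: σ = 0.7744 rad → d_gc = Rσ = 4923.4 km
Rhumb: Δφ = +0.5149, Δλ = +1.1030, Δψ = +0.9237, q = Δφ/Δψ = 0.5574 → d_rh = R√(Δφ²+q²Δλ²) = 5098.7 km
Excess = (5098.7 − 4923.4) / 4923.4 = 175.3 / 4923.4 = 3.56% ≈ 3.6%

3.6%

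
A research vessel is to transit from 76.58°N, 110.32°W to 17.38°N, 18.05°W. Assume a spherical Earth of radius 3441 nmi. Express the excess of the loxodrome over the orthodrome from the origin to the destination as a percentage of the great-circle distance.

7.0%

Great circle: σ = 1.2851 rad → d_gc = Rσ = 4422.2 nmi
Rhumb: Δφ = -1.0332, Δλ = +1.6104, Δψ = -1.8319, q = Δφ/Δψ = 0.5640 → d_rh = R√(Δφ²+q²Δλ²) = 4733.8 nmi
Excess = (4733.8 − 4422.2) / 4422.2 = 311.6 / 4422.2 = 7.046% ≈ 7.0%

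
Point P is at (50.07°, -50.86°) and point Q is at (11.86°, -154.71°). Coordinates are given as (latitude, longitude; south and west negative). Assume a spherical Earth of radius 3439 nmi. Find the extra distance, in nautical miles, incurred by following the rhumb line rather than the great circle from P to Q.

278 nmi

Great circle: cos σ = sin φ₁ sin φ₂ + cos φ₁ cos φ₂ cos Δλ,  σ = 1.5636 rad → d_gc = 5377.10 nmi
Rhumb line: Δψ = -0.8041, q = Δφ/Δψ = 0.8294, d_rh = R√(Δφ²+q²Δλ²) = 5655.56 nmi
Excess = 5655.56 − 5377.10 = 278.46 ≈ 278 nmi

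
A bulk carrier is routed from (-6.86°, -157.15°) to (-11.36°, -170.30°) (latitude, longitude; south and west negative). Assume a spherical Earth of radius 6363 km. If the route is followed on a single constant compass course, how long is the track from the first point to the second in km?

Δψ = ln[tan(π/4+φ₂/2)/tan(π/4+φ₁/2)] = -0.0796;  Δφ = -0.0785 rad,  Δλ = -0.2295 rad
q = Δφ/Δψ = 0.9871
d = R·√(Δφ² + q²Δλ²) = 6363·0.23978 = 1526 km

1526 km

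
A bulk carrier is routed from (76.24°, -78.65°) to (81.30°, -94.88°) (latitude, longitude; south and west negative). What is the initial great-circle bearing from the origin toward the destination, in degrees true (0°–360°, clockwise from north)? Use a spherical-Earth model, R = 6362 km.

335.8°

θ = atan2( sin Δλ·cos φ₂ ,  cos φ₁ sin φ₂ − sin φ₁ cos φ₂ cos Δλ )
  = atan2(-0.0423, +0.0941) = 335.80°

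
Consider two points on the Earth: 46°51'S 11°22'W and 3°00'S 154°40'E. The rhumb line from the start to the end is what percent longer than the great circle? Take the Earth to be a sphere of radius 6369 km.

17.9%

Great circle: σ = 2.2454 rad → d_gc = Rσ = 14301.0 km
Rhumb: Δφ = +0.7653, Δλ = +2.8978, Δψ = +0.8754, q = Δφ/Δψ = 0.8742 → d_rh = R√(Δφ²+q²Δλ²) = 16855.5 km
Excess = (16855.5 − 14301.0) / 14301.0 = 2554.5 / 14301.0 = 17.86% ≈ 17.9%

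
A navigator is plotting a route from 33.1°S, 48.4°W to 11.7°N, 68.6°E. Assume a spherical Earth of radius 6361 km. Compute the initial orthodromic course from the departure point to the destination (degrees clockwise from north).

N = sin Δλ·cos φ₂ = +0.8725;  D = cos φ₁ sin φ₂ − sin φ₁ cos φ₂ cos Δλ = -0.0729
initial course = atan2(N, D) = 94.78°

94.8°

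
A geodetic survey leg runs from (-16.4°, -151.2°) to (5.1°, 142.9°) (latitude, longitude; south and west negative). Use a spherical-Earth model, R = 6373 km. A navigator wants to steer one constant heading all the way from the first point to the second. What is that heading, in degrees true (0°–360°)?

288.3°

Meridional parts: M(φ₁)=-0.2902, M(φ₂)=+0.0891 → ΔM = +0.3794;  Δλ = -1.1502 rad
tan C = Δλ / ΔM = -3.0319 → C = 288.25°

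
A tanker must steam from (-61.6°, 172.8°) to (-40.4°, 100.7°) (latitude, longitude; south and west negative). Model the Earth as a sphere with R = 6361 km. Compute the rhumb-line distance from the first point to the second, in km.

5453 km

Rhumb course C = atan2(Δλ, Δψ) with Δψ = ln[tan(π/4+φ₂/2)/tan(π/4+φ₁/2)] = +0.6022, Δλ = -1.2584 → C = 295.57°
d = R·|Δφ| / |cos C| = 6361·0.37001 / 0.43165 = 5453 km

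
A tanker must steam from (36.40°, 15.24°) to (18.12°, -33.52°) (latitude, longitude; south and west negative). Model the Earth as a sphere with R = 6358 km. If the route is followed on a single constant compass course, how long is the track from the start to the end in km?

Δψ = ln[tan(π/4+φ₂/2)/tan(π/4+φ₁/2)] = -0.3613;  Δφ = -0.3190 rad,  Δλ = -0.8510 rad
q = Δφ/Δψ = 0.8831
d = R·√(Δφ² + q²Δλ²) = 6358·0.81648 = 5191 km

5191 km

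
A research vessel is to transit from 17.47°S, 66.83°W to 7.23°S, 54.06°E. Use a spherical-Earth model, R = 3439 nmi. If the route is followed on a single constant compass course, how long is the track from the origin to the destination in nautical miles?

Rhumb course C = atan2(Δλ, Δψ) with Δψ = ln[tan(π/4+φ₂/2)/tan(π/4+φ₁/2)] = +0.1832, Δλ = +2.1099 → C = 85.04°
d = R·|Δφ| / |cos C| = 3439·0.17872 / 0.08651 = 7104 nmi

7104 nmi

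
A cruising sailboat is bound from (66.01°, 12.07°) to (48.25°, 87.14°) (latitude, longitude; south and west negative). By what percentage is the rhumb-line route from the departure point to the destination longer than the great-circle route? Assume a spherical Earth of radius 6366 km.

Great circle: σ = 0.7207 rad → d_gc = Rσ = 4587.8 km
Rhumb: Δφ = -0.3100, Δλ = +1.3102, Δψ = -0.5850, q = Δφ/Δψ = 0.5299 → d_rh = R√(Δφ²+q²Δλ²) = 4840.2 km
Excess = (4840.2 − 4587.8) / 4587.8 = 252.4 / 4587.8 = 5.50% ≈ 5.5%

5.5%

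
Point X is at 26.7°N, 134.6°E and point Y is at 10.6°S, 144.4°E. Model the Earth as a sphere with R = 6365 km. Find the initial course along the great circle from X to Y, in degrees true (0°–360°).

N = sin Δλ·cos φ₂ = +0.1673;  D = cos φ₁ sin φ₂ − sin φ₁ cos φ₂ cos Δλ = -0.5995
initial course = atan2(N, D) = 164.41°

164.4°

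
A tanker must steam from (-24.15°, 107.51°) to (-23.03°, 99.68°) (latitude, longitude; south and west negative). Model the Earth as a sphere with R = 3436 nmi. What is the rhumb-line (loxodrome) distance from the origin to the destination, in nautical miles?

436 nmi

Rhumb course C = atan2(Δλ, Δψ) with Δψ = ln[tan(π/4+φ₂/2)/tan(π/4+φ₁/2)] = +0.0213, Δλ = -0.1367 → C = 278.87°
d = R·|Δφ| / |cos C| = 3436·0.01955 / 0.15422 = 436 nmi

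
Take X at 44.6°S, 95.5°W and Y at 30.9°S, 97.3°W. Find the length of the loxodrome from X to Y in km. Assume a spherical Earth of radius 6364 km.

Rhumb course C = atan2(Δλ, Δψ) with Δψ = ln[tan(π/4+φ₂/2)/tan(π/4+φ₁/2)] = +0.3040, Δλ = -0.0314 → C = 354.10°
d = R·|Δφ| / |cos C| = 6364·0.23911 / 0.99470 = 1530 km

1530 km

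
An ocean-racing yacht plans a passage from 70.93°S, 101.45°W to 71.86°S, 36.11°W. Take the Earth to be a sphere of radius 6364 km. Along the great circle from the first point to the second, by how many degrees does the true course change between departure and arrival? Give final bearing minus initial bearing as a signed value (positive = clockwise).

-62.6°

At departure: θ₁ = atan2(sin Δλ cos φ₂, cos φ₁ sin φ₂ − sin φ₁ cos φ₂ cos Δλ) = 123.56°
At arrival: θ₂ = atan2(sin Δλ cos φ₁, −cos φ₂ sin φ₁ + sin φ₂ cos φ₁ cos Δλ) = 60.98°
Δθ = θ₂ − θ₁ = -62.6°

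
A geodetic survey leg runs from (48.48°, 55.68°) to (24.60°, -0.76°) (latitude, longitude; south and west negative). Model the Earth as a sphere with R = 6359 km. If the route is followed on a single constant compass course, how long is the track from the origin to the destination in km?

5620 km

Rhumb course C = atan2(Δλ, Δψ) with Δψ = ln[tan(π/4+φ₂/2)/tan(π/4+φ₁/2)] = -0.5269, Δλ = -0.9851 → C = 241.86°
d = R·|Δφ| / |cos C| = 6359·0.41678 / 0.47163 = 5620 km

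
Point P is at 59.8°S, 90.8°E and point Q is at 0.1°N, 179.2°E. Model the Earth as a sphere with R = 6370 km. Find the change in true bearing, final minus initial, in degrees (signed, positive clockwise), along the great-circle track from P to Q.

-58.4°

At departure: θ₁ = atan2(sin Δλ cos φ₂, cos φ₁ sin φ₂ − sin φ₁ cos φ₂ cos Δλ) = 88.57°
At arrival: θ₂ = atan2(sin Δλ cos φ₁, −cos φ₂ sin φ₁ + sin φ₂ cos φ₁ cos Δλ) = 30.19°
Δθ = θ₂ − θ₁ = -58.4°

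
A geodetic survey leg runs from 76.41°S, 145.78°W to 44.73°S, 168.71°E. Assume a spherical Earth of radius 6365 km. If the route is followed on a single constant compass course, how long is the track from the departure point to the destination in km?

Δψ = ln[tan(π/4+φ₂/2)/tan(π/4+φ₁/2)] = +1.2526;  Δφ = +0.5529 rad,  Δλ = -0.7943 rad
q = Δφ/Δψ = 0.4414
d = R·√(Δφ² + q²Δλ²) = 6365·0.65471 = 4167 km

4167 km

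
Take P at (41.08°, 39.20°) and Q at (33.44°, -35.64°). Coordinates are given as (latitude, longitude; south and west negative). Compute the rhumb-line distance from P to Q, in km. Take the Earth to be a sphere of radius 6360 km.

Δψ = ln[tan(π/4+φ₂/2)/tan(π/4+φ₁/2)] = -0.1678;  Δφ = -0.1333 rad,  Δλ = -1.3062 rad
q = Δφ/Δψ = 0.7946
d = R·√(Δφ² + q²Δλ²) = 6360·1.04647 = 6656 km

6656 km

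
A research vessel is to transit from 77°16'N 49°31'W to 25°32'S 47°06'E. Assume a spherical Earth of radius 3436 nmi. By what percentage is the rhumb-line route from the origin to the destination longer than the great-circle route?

4.7%

Great circle: σ = 2.0301 rad → d_gc = Rσ = 6975.5 nmi
Rhumb: Δφ = -1.7942, Δλ = +1.6863, Δψ = -2.6542, q = Δφ/Δψ = 0.6760 → d_rh = R√(Δφ²+q²Δλ²) = 7303.8 nmi
Excess = (7303.8 − 6975.5) / 6975.5 = 328.3 / 6975.5 = 4.71% ≈ 4.7%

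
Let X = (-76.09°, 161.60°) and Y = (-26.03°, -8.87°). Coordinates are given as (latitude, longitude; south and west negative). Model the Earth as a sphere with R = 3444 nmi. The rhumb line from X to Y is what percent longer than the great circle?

33.9%

Great circle: σ = 1.3562 rad → d_gc = Rσ = 4670.8 nmi
Rhumb: Δφ = +0.8737, Δλ = -2.9753, Δψ = +1.6330, q = Δφ/Δψ = 0.5350 → d_rh = R√(Δφ²+q²Δλ²) = 6253.8 nmi
Excess = (6253.8 − 4670.8) / 4670.8 = 1583.0 / 4670.8 = 33.89% ≈ 33.9%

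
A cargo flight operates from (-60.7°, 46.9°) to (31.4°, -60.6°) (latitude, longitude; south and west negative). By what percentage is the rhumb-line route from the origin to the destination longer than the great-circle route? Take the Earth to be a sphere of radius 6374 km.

Great circle: σ = 2.1895 rad → d_gc = Rσ = 13955.8 km
Rhumb: Δφ = +1.6074, Δλ = -1.8762, Δψ = +1.9194, q = Δφ/Δψ = 0.8375 → d_rh = R√(Δφ²+q²Δλ²) = 14327.9 km
Excess = (14327.9 − 13955.8) / 13955.8 = 372.1 / 13955.8 = 2.67% ≈ 2.7%

2.7%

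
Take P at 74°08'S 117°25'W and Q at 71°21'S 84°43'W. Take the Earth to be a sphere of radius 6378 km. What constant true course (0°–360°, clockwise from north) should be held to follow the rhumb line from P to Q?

74.0°

Δψ = ln[tan(π/4+φ₂/2)/tan(π/4+φ₁/2)] = +0.1641
Δλ = +0.5707 rad (taken the short way round)
course = atan2(Δλ, Δψ) = 73.96°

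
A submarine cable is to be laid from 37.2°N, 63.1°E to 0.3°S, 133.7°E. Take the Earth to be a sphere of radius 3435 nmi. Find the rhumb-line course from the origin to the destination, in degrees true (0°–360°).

119.8°

Δψ = ln[tan(π/4+φ₂/2)/tan(π/4+φ₁/2)] = -0.7056
Δλ = +1.2322 rad (taken the short way round)
course = atan2(Δλ, Δψ) = 119.80°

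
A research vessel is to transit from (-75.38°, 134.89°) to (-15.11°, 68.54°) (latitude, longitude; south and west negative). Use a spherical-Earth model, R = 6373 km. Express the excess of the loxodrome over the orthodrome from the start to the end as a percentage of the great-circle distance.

Great circle: σ = 1.2132 rad → d_gc = Rσ = 7732.0 km
Rhumb: Δφ = +1.0519, Δλ = -1.1580, Δψ = +1.7867, q = Δφ/Δψ = 0.5887 → d_rh = R√(Δφ²+q²Δλ²) = 7988.7 km
Excess = (7988.7 − 7732.0) / 7732.0 = 256.7 / 7732.0 = 3.32% ≈ 3.3%

3.3%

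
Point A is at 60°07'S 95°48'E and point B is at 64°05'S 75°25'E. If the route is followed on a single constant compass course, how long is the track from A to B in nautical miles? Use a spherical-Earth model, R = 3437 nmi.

619 nmi

Δψ = ln[tan(π/4+φ₂/2)/tan(π/4+φ₁/2)] = -0.1482;  Δφ = -0.0692 rad,  Δλ = -0.3558 rad
q = Δφ/Δψ = 0.4672
d = R·√(Δφ² + q²Δλ²) = 3437·0.18004 = 619 nmi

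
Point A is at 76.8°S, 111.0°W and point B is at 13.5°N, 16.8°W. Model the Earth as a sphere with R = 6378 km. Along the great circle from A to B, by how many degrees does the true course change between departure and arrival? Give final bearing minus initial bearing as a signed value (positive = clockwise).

-77.4°

At departure: θ₁ = atan2(sin Δλ cos φ₂, cos φ₁ sin φ₂ − sin φ₁ cos φ₂ cos Δλ) = 90.95°
At arrival: θ₂ = atan2(sin Δλ cos φ₁, −cos φ₂ sin φ₁ + sin φ₂ cos φ₁ cos Δλ) = 13.58°
Δθ = θ₂ − θ₁ = -77.4°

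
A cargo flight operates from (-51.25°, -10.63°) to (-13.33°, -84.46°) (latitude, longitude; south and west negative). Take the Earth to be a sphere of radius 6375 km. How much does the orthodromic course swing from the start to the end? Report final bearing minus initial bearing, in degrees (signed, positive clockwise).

+46.0°

At departure: θ₁ = atan2(sin Δλ cos φ₂, cos φ₁ sin φ₂ − sin φ₁ cos φ₂ cos Δλ) = 274.10°
At arrival: θ₂ = atan2(sin Δλ cos φ₁, −cos φ₂ sin φ₁ + sin φ₂ cos φ₁ cos Δλ) = 320.09°
Δθ = θ₂ − θ₁ = +46.0°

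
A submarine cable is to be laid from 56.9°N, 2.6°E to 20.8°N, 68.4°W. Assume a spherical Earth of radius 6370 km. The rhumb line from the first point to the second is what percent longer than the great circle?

3.0%

Great circle: σ = 1.0886 rad → d_gc = Rσ = 6934.7 km
Rhumb: Δφ = -0.6301, Δλ = -1.2392, Δψ = -0.8422, q = Δφ/Δψ = 0.7481 → d_rh = R√(Δφ²+q²Δλ²) = 7140.1 km
Excess = (7140.1 − 6934.7) / 6934.7 = 205.4 / 6934.7 = 2.96% ≈ 3.0%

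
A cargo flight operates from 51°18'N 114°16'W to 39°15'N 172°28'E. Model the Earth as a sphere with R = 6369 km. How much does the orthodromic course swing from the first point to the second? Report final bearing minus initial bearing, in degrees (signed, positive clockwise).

At departure: θ₁ = atan2(sin Δλ cos φ₂, cos φ₁ sin φ₂ − sin φ₁ cos φ₂ cos Δλ) = 286.64°
At arrival: θ₂ = atan2(sin Δλ cos φ₁, −cos φ₂ sin φ₁ + sin φ₂ cos φ₁ cos Δλ) = 230.68°
Δθ = θ₂ − θ₁ = -56.0°

-56.0°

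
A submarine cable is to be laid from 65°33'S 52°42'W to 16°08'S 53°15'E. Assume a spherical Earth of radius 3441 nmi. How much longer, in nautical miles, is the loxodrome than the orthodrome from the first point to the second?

408 nmi

Great circle: cos σ = sin φ₁ sin φ₂ + cos φ₁ cos φ₂ cos Δλ,  σ = 1.4266 rad → d_gc = 4908.9 nmi
Rhumb line: Δψ = +1.2440, q = Δφ/Δψ = 0.6933, d_rh = R√(Δφ²+q²Δλ²) = 5316.9 nmi
Excess = 5316.9 − 4908.9 = 408.0 ≈ 408 nmi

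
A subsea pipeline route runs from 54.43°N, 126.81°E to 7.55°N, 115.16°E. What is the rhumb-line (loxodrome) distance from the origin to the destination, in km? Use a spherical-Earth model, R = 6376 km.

Rhumb course C = atan2(Δλ, Δψ) with Δψ = ln[tan(π/4+φ₂/2)/tan(π/4+φ₁/2)] = -1.0049, Δλ = -0.2033 → C = 191.44°
d = R·|Δφ| / |cos C| = 6376·0.81821 / 0.98014 = 5323 km

5323 km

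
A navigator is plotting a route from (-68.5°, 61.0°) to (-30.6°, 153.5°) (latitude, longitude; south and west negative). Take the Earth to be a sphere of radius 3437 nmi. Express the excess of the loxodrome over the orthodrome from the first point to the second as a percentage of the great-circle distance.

7.5%

Great circle: σ = 1.0930 rad → d_gc = Rσ = 3756.5 nmi
Rhumb: Δφ = +0.6615, Δλ = +1.6144, Δψ = +1.1001, q = Δφ/Δψ = 0.6013 → d_rh = R√(Δφ²+q²Δλ²) = 4037.5 nmi
Excess = (4037.5 − 3756.5) / 3756.5 = 281.0 / 3756.5 = 7.48% ≈ 7.5%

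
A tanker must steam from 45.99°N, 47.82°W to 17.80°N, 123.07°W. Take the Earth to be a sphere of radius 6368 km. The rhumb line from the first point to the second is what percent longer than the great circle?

Great circle: σ = 1.1720 rad → d_gc = Rσ = 7463.5 km
Rhumb: Δφ = -0.4920, Δλ = -1.3134, Δψ = -0.5902, q = Δφ/Δψ = 0.8336 → d_rh = R√(Δφ²+q²Δλ²) = 7643.3 km
Excess = (7643.3 − 7463.5) / 7463.5 = 179.8 / 7463.5 = 2.41% ≈ 2.4%

2.4%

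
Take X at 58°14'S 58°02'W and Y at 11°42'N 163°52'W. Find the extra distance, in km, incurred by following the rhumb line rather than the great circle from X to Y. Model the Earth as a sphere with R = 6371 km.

Great circle: cos σ = sin φ₁ sin φ₂ + cos φ₁ cos φ₂ cos Δλ,  σ = 1.8892 rad → d_gc = 12036.2 km
Rhumb line: Δψ = +1.4625, q = Δφ/Δψ = 0.8346, d_rh = R√(Δφ²+q²Δλ²) = 12527.1 km
Excess = 12527.1 − 12036.2 = 490.9 ≈ 491 km

491 km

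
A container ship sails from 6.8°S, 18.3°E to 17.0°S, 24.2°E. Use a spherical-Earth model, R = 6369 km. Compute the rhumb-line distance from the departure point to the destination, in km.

Rhumb course C = atan2(Δλ, Δψ) with Δψ = ln[tan(π/4+φ₂/2)/tan(π/4+φ₁/2)] = -0.1822, Δλ = +0.1030 → C = 150.53°
d = R·|Δφ| / |cos C| = 6369·0.17802 / 0.87057 = 1302 km

1302 km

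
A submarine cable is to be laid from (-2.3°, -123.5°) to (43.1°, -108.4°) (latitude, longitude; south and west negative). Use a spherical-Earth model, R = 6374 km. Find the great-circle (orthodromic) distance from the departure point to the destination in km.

5272 km

cos σ = sin φ₁ sin φ₂ + cos φ₁ cos φ₂ cos Δλ
      = sin(-2.30°)sin(43.10°) + cos(-2.30°)cos(43.10°)cos(15.10°) = 0.6770
σ = 47.393° → d = Rσ = 6374·0.82717 = 5272 km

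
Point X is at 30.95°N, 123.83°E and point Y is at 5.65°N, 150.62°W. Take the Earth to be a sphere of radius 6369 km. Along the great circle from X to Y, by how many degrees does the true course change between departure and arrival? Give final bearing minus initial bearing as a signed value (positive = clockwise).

At departure: θ₁ = atan2(sin Δλ cos φ₂, cos φ₁ sin φ₂ − sin φ₁ cos φ₂ cos Δλ) = 87.42°
At arrival: θ₂ = atan2(sin Δλ cos φ₁, −cos φ₂ sin φ₁ + sin φ₂ cos φ₁ cos Δλ) = 120.58°
Δθ = θ₂ − θ₁ = +33.2°

+33.2°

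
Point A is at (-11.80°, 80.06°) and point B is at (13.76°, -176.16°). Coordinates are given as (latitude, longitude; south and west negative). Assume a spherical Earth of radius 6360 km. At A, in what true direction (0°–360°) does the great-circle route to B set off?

78.9°

N = sin Δλ·cos φ₂ = +0.9433;  D = cos φ₁ sin φ₂ − sin φ₁ cos φ₂ cos Δλ = +0.1855
initial course = atan2(N, D) = 78.87°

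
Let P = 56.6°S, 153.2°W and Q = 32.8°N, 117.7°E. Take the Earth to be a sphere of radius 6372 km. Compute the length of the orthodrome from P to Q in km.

Haversine: a = sin²(Δφ/2)+cos φ₁ cos φ₂ sin²(Δλ/2) = 0.72249;  σ = 2·atan2(√a,√(1−a))
σ = 116.422° → d = Rσ = 6372·2.03194 = 12948 km

12948 km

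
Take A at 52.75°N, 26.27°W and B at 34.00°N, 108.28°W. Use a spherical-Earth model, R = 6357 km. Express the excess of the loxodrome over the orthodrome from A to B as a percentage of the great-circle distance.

Great circle: σ = 1.0299 rad → d_gc = Rσ = 6547.3 km
Rhumb: Δφ = -0.3272, Δλ = -1.4313, Δψ = -0.4559, q = Δφ/Δψ = 0.7177 → d_rh = R√(Δφ²+q²Δλ²) = 6854.1 km
Excess = (6854.1 − 6547.3) / 6547.3 = 306.8 / 6547.3 = 4.69% ≈ 4.7%

4.7%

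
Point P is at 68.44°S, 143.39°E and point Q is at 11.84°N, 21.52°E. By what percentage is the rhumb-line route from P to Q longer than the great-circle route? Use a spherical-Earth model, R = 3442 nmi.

8.3%

Great circle: σ = 1.9614 rad → d_gc = Rσ = 6751.0 nmi
Rhumb: Δφ = +1.4012, Δλ = -2.1270, Δψ = +1.8668, q = Δφ/Δψ = 0.7506 → d_rh = R√(Δφ²+q²Δλ²) = 7311.3 nmi
Excess = (7311.3 − 6751.0) / 6751.0 = 560.3 / 6751.0 = 8.30% ≈ 8.3%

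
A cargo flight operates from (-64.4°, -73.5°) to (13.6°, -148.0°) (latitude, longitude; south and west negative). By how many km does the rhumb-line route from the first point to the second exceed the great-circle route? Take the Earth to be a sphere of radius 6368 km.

224 km

Great circle: cos σ = sin φ₁ sin φ₂ + cos φ₁ cos φ₂ cos Δλ,  σ = 1.6708 rad → d_gc = 10639.6 km
Rhumb line: Δψ = +1.7216, q = Δφ/Δψ = 0.7908, d_rh = R√(Δφ²+q²Δλ²) = 10863.9 km
Excess = 10863.9 − 10639.6 = 224.3 ≈ 224 km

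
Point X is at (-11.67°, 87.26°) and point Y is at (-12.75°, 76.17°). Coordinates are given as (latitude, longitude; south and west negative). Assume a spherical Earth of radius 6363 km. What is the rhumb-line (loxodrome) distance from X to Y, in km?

1210 km

Δψ = ln[tan(π/4+φ₂/2)/tan(π/4+φ₁/2)] = -0.0193;  Δφ = -0.0188 rad,  Δλ = -0.1936 rad
q = Δφ/Δψ = 0.9774
d = R·√(Δφ² + q²Δλ²) = 6363·0.19011 = 1210 km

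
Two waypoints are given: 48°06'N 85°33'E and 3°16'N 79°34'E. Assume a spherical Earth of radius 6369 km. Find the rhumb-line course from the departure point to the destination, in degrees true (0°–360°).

186.6°

Δψ = ln[tan(π/4+φ₂/2)/tan(π/4+φ₁/2)] = -0.9030
Δλ = -0.1044 rad (taken the short way round)
course = atan2(Δλ, Δψ) = 186.60°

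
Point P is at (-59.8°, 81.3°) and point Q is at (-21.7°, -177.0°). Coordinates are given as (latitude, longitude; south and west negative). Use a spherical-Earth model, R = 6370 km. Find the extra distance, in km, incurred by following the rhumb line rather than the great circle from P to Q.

Great circle: cos σ = sin φ₁ sin φ₂ + cos φ₁ cos φ₂ cos Δλ,  σ = 1.3441 rad → d_gc = 8561.7 km
Rhumb line: Δψ = +0.9219, q = Δφ/Δψ = 0.7213, d_rh = R√(Δφ²+q²Δλ²) = 9190.3 km
Excess = 9190.3 − 8561.7 = 628.6 ≈ 629 km

629 km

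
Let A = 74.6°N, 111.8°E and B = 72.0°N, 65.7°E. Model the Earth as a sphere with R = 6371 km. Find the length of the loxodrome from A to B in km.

1498 km

Δψ = ln[tan(π/4+φ₂/2)/tan(π/4+φ₁/2)] = -0.1582;  Δφ = -0.0454 rad,  Δλ = -0.8046 rad
q = Δφ/Δψ = 0.2868
d = R·√(Δφ² + q²Δλ²) = 6371·0.23517 = 1498 km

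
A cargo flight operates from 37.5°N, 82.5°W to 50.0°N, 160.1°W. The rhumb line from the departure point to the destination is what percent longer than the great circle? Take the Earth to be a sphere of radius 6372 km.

4.2%

Great circle: σ = 0.9572 rad → d_gc = Rσ = 6099.0 km
Rhumb: Δφ = +0.2182, Δλ = -1.3544, Δψ = +0.3037, q = Δφ/Δψ = 0.7183 → d_rh = R√(Δφ²+q²Δλ²) = 6352.8 km
Excess = (6352.8 − 6099.0) / 6099.0 = 253.8 / 6099.0 = 4.16% ≈ 4.2%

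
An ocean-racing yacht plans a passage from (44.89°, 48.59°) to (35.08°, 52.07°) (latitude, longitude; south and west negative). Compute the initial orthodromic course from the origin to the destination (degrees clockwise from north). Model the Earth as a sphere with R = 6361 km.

N = sin Δλ·cos φ₂ = +0.0497;  D = cos φ₁ sin φ₂ − sin φ₁ cos φ₂ cos Δλ = -0.1693
initial course = atan2(N, D) = 163.65°

163.6°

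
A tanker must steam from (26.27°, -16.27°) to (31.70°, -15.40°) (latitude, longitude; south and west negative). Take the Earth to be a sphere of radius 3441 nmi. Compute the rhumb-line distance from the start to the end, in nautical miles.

329 nmi

Rhumb course C = atan2(Δλ, Δψ) with Δψ = ln[tan(π/4+φ₂/2)/tan(π/4+φ₁/2)] = +0.1084, Δλ = +0.0152 → C = 7.97°
d = R·|Δφ| / |cos C| = 3441·0.09477 / 0.99033 = 329 nmi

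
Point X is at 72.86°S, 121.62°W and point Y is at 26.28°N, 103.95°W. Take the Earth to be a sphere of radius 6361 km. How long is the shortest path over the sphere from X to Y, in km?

11087 km

Haversine: a = sin²(Δφ/2)+cos φ₁ cos φ₂ sin²(Δλ/2) = 0.58566;  σ = 2·atan2(√a,√(1−a))
σ = 99.864° → d = Rσ = 6361·1.74296 = 11087 km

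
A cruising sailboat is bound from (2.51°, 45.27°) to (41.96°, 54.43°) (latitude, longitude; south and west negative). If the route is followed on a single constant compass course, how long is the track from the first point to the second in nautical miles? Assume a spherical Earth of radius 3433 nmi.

Δψ = ln[tan(π/4+φ₂/2)/tan(π/4+φ₁/2)] = +0.7644;  Δφ = +0.6885 rad,  Δλ = +0.1599 rad
q = Δφ/Δψ = 0.9007
d = R·√(Δφ² + q²Δλ²) = 3433·0.70343 = 2415 nmi

2415 nmi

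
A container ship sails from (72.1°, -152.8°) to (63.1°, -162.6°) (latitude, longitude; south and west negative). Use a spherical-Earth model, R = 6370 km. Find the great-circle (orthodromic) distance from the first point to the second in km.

1080 km

Haversine: a = sin²(Δφ/2)+cos φ₁ cos φ₂ sin²(Δλ/2) = 0.00717;  σ = 2·atan2(√a,√(1−a))
σ = 9.715° → d = Rσ = 6370·0.16956 = 1080 km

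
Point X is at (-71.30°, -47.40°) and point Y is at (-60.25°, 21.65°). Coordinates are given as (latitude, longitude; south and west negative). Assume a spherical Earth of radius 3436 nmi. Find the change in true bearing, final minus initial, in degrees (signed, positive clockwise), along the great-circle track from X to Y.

Initial bearing θ₁ = atan2(sin Δλ cos φ₂, cos φ₁ sin φ₂ − sin φ₁ cos φ₂ cos Δλ) = 103.39°
Final bearing θ₂ = (initial bearing from the destination back to the start) + 180° = 38.94°
Δθ = θ₂ − θ₁ = -64.4°

-64.4°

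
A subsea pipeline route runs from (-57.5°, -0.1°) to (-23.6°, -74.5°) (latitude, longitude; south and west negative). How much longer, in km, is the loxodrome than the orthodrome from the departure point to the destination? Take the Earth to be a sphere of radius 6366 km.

240 km

Great circle: cos σ = sin φ₁ sin φ₂ + cos φ₁ cos φ₂ cos Δλ,  σ = 1.0814 rad → d_gc = 6884.5 km
Rhumb line: Δψ = +0.8087, q = Δφ/Δψ = 0.7316, d_rh = R√(Δφ²+q²Δλ²) = 7124.6 km
Excess = 7124.6 − 6884.5 = 240.1 ≈ 240 km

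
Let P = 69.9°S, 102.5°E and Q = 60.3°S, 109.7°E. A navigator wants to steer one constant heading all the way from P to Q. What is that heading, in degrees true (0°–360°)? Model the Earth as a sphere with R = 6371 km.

Meridional parts: M(φ₁)=-1.7303, M(φ₂)=-1.3275 → ΔM = +0.4028;  Δλ = +0.1257 rad
tan C = Δλ / ΔM = +0.3119 → C = 17.32°

17.3°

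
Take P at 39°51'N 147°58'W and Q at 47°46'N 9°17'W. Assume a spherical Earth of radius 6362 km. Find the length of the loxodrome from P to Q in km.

11123 km

Δψ = ln[tan(π/4+φ₂/2)/tan(π/4+φ₁/2)] = +0.1919;  Δφ = +0.1382 rad,  Δλ = +2.4205 rad
q = Δφ/Δψ = 0.7200
d = R·√(Δφ² + q²Δλ²) = 6362·1.74828 = 11123 km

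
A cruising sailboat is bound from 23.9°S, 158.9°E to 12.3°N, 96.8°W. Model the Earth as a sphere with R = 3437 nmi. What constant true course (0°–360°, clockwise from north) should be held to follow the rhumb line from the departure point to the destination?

70.5°

Meridional parts: M(φ₁)=-0.4298, M(φ₂)=+0.2163 → ΔM = +0.6461;  Δλ = +1.8204 rad
tan C = Δλ / ΔM = +2.8174 → C = 70.46°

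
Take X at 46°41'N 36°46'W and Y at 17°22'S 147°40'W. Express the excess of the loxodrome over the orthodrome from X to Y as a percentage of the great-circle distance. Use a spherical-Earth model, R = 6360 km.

Great circle: σ = 2.0384 rad → d_gc = Rσ = 12964.2 km
Rhumb: Δφ = -1.1179, Δλ = -1.9356, Δψ = -1.2314, q = Δφ/Δψ = 0.9078 → d_rh = R√(Δφ²+q²Δλ²) = 13245.2 km
Excess = (13245.2 − 12964.2) / 12964.2 = 281.0 / 12964.2 = 2.17% ≈ 2.2%

2.2%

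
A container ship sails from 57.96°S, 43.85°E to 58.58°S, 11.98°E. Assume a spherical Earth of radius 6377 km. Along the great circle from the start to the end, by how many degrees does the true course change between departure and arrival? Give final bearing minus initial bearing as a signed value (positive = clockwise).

Initial bearing θ₁ = atan2(sin Δλ cos φ₂, cos φ₁ sin φ₂ − sin φ₁ cos φ₂ cos Δλ) = 254.29°
Final bearing θ₂ = (initial bearing from the destination back to the start) + 180° = 281.59°
Δθ = θ₂ − θ₁ = +27.3°

+27.3°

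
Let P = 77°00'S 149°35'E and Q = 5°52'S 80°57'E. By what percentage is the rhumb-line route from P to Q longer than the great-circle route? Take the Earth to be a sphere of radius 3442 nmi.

3.3%

Great circle: σ = 1.3887 rad → d_gc = Rσ = 4779.8 nmi
Rhumb: Δφ = +1.2415, Δλ = -1.1979, Δψ = +2.0695, q = Δφ/Δψ = 0.5999 → d_rh = R√(Δφ²+q²Δλ²) = 4937.5 nmi
Excess = (4937.5 − 4779.8) / 4779.8 = 157.7 / 4779.8 = 3.30% ≈ 3.3%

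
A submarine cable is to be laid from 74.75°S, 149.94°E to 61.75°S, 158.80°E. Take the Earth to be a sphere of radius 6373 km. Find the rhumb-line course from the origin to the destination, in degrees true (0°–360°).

13.8°

Δψ = ln[tan(π/4+φ₂/2)/tan(π/4+φ₁/2)] = +0.6311
Δλ = +0.1546 rad (taken the short way round)
course = atan2(Δλ, Δψ) = 13.77°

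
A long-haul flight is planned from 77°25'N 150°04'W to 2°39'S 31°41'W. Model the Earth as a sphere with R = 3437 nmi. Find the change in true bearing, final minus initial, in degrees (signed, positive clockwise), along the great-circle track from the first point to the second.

+106.1°

Initial bearing θ₁ = atan2(sin Δλ cos φ₂, cos φ₁ sin φ₂ − sin φ₁ cos φ₂ cos Δλ) = 62.71°
Final bearing θ₂ = (initial bearing from the destination back to the start) + 180° = 168.82°
Δθ = θ₂ − θ₁ = +106.1°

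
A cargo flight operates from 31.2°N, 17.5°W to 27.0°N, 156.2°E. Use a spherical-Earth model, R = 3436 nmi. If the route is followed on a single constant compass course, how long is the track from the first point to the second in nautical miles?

9102 nmi

Δψ = ln[tan(π/4+φ₂/2)/tan(π/4+φ₁/2)] = -0.0839;  Δφ = -0.0733 rad,  Δλ = +3.0316 rad
q = Δφ/Δψ = 0.8735
d = R·√(Δφ² + q²Δλ²) = 3436·2.64901 = 9102 nmi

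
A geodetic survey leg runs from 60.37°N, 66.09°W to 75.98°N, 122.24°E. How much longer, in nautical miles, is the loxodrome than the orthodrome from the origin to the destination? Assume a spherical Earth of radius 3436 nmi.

1168 nmi

Great circle: cos σ = sin φ₁ sin φ₂ + cos φ₁ cos φ₂ cos Δλ,  σ = 0.7600 rad → d_gc = 2611.4 nmi
Rhumb line: Δψ = +0.7659, q = Δφ/Δψ = 0.3557, d_rh = R√(Δφ²+q²Δλ²) = 3779.7 nmi
Excess = 3779.7 − 2611.4 = 1168.3 ≈ 1168 nmi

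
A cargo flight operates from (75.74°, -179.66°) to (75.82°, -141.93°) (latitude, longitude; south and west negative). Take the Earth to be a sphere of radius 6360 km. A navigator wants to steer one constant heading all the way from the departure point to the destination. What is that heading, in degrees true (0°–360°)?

89.5°

Δψ = ln[tan(π/4+φ₂/2)/tan(π/4+φ₁/2)] = +0.0057
Δλ = +0.6585 rad (taken the short way round)
course = atan2(Δλ, Δψ) = 89.51°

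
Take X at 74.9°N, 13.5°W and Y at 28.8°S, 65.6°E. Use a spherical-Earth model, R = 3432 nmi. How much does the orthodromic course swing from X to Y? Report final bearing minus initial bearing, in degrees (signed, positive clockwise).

Initial bearing θ₁ = atan2(sin Δλ cos φ₂, cos φ₁ sin φ₂ − sin φ₁ cos φ₂ cos Δλ) = 108.35°
Final bearing θ₂ = (initial bearing from the destination back to the start) + 180° = 163.61°
Δθ = θ₂ − θ₁ = +55.3°

+55.3°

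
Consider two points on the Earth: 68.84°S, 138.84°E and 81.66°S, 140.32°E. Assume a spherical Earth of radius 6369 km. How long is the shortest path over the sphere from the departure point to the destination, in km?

1426 km

Haversine: a = sin²(Δφ/2)+cos φ₁ cos φ₂ sin²(Δλ/2) = 0.01247;  σ = 2·atan2(√a,√(1−a))
σ = 12.825° → d = Rσ = 6369·0.22383 = 1426 km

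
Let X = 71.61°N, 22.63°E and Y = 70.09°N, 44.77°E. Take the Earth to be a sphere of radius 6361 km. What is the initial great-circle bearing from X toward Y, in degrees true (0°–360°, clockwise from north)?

N = sin Δλ·cos φ₂ = +0.1283;  D = cos φ₁ sin φ₂ − sin φ₁ cos φ₂ cos Δλ = -0.0027
initial course = atan2(N, D) = 91.20°

91.2°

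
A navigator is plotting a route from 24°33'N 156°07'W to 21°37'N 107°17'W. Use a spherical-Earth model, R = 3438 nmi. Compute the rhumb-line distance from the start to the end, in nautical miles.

Δψ = ln[tan(π/4+φ₂/2)/tan(π/4+φ₁/2)] = -0.0557;  Δφ = -0.0512 rad,  Δλ = +0.8523 rad
q = Δφ/Δψ = 0.9198
d = R·√(Δφ² + q²Δλ²) = 3438·0.78562 = 2701 nmi

2701 nmi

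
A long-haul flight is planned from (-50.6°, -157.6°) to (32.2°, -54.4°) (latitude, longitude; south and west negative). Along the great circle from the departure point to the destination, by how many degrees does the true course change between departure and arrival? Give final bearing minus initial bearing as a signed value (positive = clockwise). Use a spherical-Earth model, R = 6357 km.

-30.1°

At departure: θ₁ = atan2(sin Δλ cos φ₂, cos φ₁ sin φ₂ − sin φ₁ cos φ₂ cos Δλ) = 77.08°
At arrival: θ₂ = atan2(sin Δλ cos φ₁, −cos φ₂ sin φ₁ + sin φ₂ cos φ₁ cos Δλ) = 46.98°
Δθ = θ₂ − θ₁ = -30.1°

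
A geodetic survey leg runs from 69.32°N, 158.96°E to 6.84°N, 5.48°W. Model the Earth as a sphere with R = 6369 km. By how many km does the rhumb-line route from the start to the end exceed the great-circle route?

2931 km

Great circle: cos σ = sin φ₁ sin φ₂ + cos φ₁ cos φ₂ cos Δλ,  σ = 1.7991 rad → d_gc = 11458.7 km
Rhumb line: Δψ = -1.5816, q = Δφ/Δψ = 0.6895, d_rh = R√(Δφ²+q²Δλ²) = 14390.1 km
Excess = 14390.1 − 11458.7 = 2931.4 ≈ 2931 km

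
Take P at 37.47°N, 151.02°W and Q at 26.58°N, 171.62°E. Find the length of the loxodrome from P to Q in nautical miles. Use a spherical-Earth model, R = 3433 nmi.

Rhumb course C = atan2(Δλ, Δψ) with Δψ = ln[tan(π/4+φ₂/2)/tan(π/4+φ₁/2)] = -0.2248, Δλ = -0.6521 → C = 250.98°
d = R·|Δφ| / |cos C| = 3433·0.19007 / 0.32591 = 2002 nmi

2002 nmi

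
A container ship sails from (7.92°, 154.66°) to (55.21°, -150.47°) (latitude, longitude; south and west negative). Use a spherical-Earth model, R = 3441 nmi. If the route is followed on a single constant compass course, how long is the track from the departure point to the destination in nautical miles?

Rhumb course C = atan2(Δλ, Δψ) with Δψ = ln[tan(π/4+φ₂/2)/tan(π/4+φ₁/2)] = +1.0220, Δλ = +0.9577 → C = 43.14°
d = R·|Δφ| / |cos C| = 3441·0.82537 / 0.72969 = 3892 nmi

3892 nmi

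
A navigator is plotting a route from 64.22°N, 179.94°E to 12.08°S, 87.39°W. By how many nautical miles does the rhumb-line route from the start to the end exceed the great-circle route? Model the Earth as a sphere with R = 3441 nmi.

221 nmi

Great circle: cos σ = sin φ₁ sin φ₂ + cos φ₁ cos φ₂ cos Δλ,  σ = 1.7806 rad → d_gc = 6127.0 nmi
Rhumb line: Δψ = -1.6871, q = Δφ/Δψ = 0.7893, d_rh = R√(Δφ²+q²Δλ²) = 6347.9 nmi
Excess = 6347.9 − 6127.0 = 220.9 ≈ 221 nmi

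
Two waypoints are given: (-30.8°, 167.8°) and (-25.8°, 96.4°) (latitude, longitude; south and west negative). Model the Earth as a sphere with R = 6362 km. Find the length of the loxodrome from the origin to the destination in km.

6999 km

Δψ = ln[tan(π/4+φ₂/2)/tan(π/4+φ₁/2)] = +0.0992;  Δφ = +0.0873 rad,  Δλ = -1.2462 rad
q = Δφ/Δψ = 0.8800
d = R·√(Δφ² + q²Δλ²) = 6362·1.10014 = 6999 km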